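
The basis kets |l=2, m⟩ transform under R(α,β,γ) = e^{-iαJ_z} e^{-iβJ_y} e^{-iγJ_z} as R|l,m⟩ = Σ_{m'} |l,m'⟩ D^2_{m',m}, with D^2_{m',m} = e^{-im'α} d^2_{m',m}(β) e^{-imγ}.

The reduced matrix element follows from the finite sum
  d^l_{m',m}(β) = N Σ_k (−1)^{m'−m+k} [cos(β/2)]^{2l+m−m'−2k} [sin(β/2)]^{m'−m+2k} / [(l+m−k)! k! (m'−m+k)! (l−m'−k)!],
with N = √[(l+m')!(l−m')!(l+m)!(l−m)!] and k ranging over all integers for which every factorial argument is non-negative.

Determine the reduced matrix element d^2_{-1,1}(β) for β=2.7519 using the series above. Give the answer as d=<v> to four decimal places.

d=-0.8182

d^2_{-1,1}(β=2.7519) via the finite sum:
c=cos(2.751900/2)=0.193616, s=sin(2.751900/2)=0.981077; N=√[1·6·6·1]=6.000000
k: max(0,(1)−(-1))=2 … min(2+(1),2−(-1))=3
  k=2: (−1)^0·6.0000/(2)·0.1936^2·0.9811^2 = +0.108245
  k=3: (−1)^1·6.0000/(6)·0.1936^0·0.9811^4 = -0.926431
d^2_{-1,1}(2.7519) = +0.108245 -0.926431 = -0.818186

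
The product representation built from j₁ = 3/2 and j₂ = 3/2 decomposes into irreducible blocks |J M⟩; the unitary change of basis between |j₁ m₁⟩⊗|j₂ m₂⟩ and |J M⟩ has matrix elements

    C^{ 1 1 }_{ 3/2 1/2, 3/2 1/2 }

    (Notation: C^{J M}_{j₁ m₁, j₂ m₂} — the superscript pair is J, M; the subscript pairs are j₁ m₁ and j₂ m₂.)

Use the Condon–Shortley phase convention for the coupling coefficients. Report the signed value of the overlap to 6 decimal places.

-0.632456

j₁+j₂−J=2  J+j₁−j₂=1  J−j₁+j₂=1  j₁+j₂+J+1=5
(j₁±m₁, j₂±m₂, J±M) = (2,1,2,1,2,0)
P² = 2/5
sum k=1..1:
  [1] −1/1 = -1
S = -1
C² = P²·S² = 2/5 ; C = -0.632456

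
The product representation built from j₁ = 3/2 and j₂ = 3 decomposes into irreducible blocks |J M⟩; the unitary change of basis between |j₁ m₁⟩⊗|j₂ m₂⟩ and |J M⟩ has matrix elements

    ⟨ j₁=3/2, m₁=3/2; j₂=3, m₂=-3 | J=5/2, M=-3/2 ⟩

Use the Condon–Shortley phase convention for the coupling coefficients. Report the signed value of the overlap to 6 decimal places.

j₁+j₂−J=2  J+j₁−j₂=1  J−j₁+j₂=4  j₁+j₂+J+1=8
(j₁±m₁, j₂±m₂, J±M) = (3,0,0,6,1,4)
P² = 5184/7
sum k=0..0:
  [0] +1/48 = 1/48
S = 1/48
C² = P²·S² = 9/28 ; C = +0.566947

+0.566947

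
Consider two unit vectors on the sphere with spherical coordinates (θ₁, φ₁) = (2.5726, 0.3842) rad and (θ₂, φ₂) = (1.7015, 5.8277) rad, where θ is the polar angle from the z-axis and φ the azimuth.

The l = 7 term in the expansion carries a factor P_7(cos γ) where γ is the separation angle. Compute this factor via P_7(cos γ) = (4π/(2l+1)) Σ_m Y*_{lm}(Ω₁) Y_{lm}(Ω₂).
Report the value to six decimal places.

0.150161

Addition theorem: P_7(cos γ) = (4π/15) Σ_m Y*_{lm}(Ω₁) Y_{lm}(Ω₂), m = −7…7:
  [-7]  conj(Y_{7,-7})(Ω₁) = (-0.005928, 0.002880) ; Y_{7,-7}(Ω₂) = (-0.470421, -0.022034) ; Δ = (0.002852, -0.001224)
  [-6]  conj(Y_{7,-6})(Ω₁) = (0.025838, -0.028618) ; Y_{7,-6}(Ω₂) = (0.212556, -0.092050) ; Δ = (0.002858, -0.008461)
  [-5]  conj(Y_{7,-5})(Ω₁) = (-0.047018, 0.128725) ; Y_{7,-5}(Ω₂) = (0.177846, -0.208328) ; Δ = (0.018455, 0.032688)
  [-4]  conj(Y_{7,-4})(Ω₁) = (-0.011025, -0.324180) ; Y_{7,-4}(Ω₂) = (-0.063833, 0.248803) ; Δ = (0.081361, 0.017950)
  [-3]  conj(Y_{7,-3})(Ω₁) = (0.198072, 0.445695) ; Y_{7,-3}(Ω₂) = (0.042014, 0.202736) ; Δ = (-0.082037, 0.058881)
  [-2]  conj(Y_{7,-2})(Ω₁) = (-0.246489, -0.238249) ; Y_{7,-2}(Ω₂) = (-0.161858, -0.208626) ; Δ = (-0.009809, 0.089987)
  [-1]  conj(Y_{7,-1})(Ω₁) = (-0.164598, -0.066545) ; Y_{7,-1}(Ω₂) = (-0.161948, -0.079329) ; Δ = (0.021377, 0.023834)
  [+0]  conj(Y_{7,0})(Ω₁) = (0.410827, -0.000000) ; Y_{7,0}(Ω₂) = (0.265628, 0.000000) ; Δ = (0.109127, 0.000000)
  [+1]  conj(Y_{7,1})(Ω₁) = (0.164598, -0.066545) ; Y_{7,1}(Ω₂) = (0.161948, -0.079329) ; Δ = (0.021377, -0.023834)
  [+2]  conj(Y_{7,2})(Ω₁) = (-0.246489, 0.238249) ; Y_{7,2}(Ω₂) = (-0.161858, 0.208626) ; Δ = (-0.009809, -0.089987)
  [+3]  conj(Y_{7,3})(Ω₁) = (-0.198072, 0.445695) ; Y_{7,3}(Ω₂) = (-0.042014, 0.202736) ; Δ = (-0.082037, -0.058881)
  [+4]  conj(Y_{7,4})(Ω₁) = (-0.011025, 0.324180) ; Y_{7,4}(Ω₂) = (-0.063833, -0.248803) ; Δ = (0.081361, -0.017950)
  [+5]  conj(Y_{7,5})(Ω₁) = (0.047018, 0.128725) ; Y_{7,5}(Ω₂) = (-0.177846, -0.208328) ; Δ = (0.018455, -0.032688)
  [+6]  conj(Y_{7,6})(Ω₁) = (0.025838, 0.028618) ; Y_{7,6}(Ω₂) = (0.212556, 0.092050) ; Δ = (0.002858, 0.008461)
  [+7]  conj(Y_{7,7})(Ω₁) = (0.005928, 0.002880) ; Y_{7,7}(Ω₂) = (0.470421, -0.022034) ; Δ = (0.002852, 0.001224)
Accumulated sum (0.179242, 0.000000); after 4π/(2l+1) scaling, (0.150161, 0.000000) ⇒ P_7 = 0.150161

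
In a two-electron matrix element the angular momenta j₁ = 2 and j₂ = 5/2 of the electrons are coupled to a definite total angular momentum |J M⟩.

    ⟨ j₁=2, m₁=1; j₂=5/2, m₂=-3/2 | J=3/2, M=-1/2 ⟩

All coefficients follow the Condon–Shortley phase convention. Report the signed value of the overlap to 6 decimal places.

√[4·3!1!2!/7! · 3!1!1!4!1!2!] = √(96/35)
  +(−1)^0/∏(0,3,1,1,0,1)! = 1/6  (running 1/6)
  +(−1)^1/∏(1,2,0,0,1,2)! = -1/4  (running -1/12)
⟨..|..⟩ = √(96/35)·(-1/12) = -0.138013

-0.138013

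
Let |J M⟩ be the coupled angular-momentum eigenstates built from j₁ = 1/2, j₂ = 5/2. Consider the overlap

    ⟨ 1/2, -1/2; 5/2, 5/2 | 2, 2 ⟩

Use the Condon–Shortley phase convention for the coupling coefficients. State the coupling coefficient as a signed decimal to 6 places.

triangle: 1!·0!·4!/6! = 24/720
(j±m)!: 0!·1!·5!·0!·4!·0! = 2880
prefactor² = (2J+1)·Δ·N² = 480
  k=1: −1/(1!·0!·0!·4!·0!·0!) = -1/24
Σ = -1/24  ⇒  CG² = 480·(-1/24)² = 5/6
CG = −√(5/6) = -0.912871

-0.912871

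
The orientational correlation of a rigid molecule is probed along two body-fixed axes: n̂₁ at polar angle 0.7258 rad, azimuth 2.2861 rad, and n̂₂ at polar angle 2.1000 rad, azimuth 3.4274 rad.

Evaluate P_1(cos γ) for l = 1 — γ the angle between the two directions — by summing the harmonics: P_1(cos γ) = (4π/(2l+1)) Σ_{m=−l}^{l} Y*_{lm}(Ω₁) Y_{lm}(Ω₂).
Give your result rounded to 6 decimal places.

Term-by-term m-sum for l=1 (normalisation 4π/3 = 4.188790):
  m=-1: (-0.150396, 0.173109) × (-0.286136, 0.084082) = (0.028478, -0.062178)  (running Σ = (0.028478, -0.062178))
  m=0: (0.365459, -0.000000) × (-0.246669, 0.000000) = (-0.090148, 0.000000)  (running Σ = (-0.061669, -0.062178))
  m=1: (0.150396, 0.173109) × (0.286136, 0.084082) = (0.028478, 0.062178)  (running Σ = (-0.033191, 0.000000))
Accumulated sum (-0.033191, 0.000000); after 4π/(2l+1) scaling, (-0.139029, 0.000000) ⇒ P_1 = -0.139029

-0.139029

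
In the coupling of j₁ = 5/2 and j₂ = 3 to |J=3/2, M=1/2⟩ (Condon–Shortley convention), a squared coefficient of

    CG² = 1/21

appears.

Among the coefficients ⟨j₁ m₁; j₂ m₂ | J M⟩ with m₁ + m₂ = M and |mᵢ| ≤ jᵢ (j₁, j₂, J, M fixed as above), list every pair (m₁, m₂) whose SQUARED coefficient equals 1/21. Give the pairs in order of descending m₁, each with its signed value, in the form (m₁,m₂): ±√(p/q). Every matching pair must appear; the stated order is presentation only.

(-3/2,2): −√(1/21)

Admissible pairs with m₁+m₂ = M = 1/2: (-5/2,3), (-3/2,2), (-1/2,1), (1/2,0), (3/2,-1), (5/2,-2)
  (m₁,m₂)=(5/2,-2): CG² = 5/21, CG = +√(5/21)
  (m₁,m₂)=(3/2,-1): CG² = 7/30, CG = −√(7/30)
  (m₁,m₂)=(1/2,0): CG² = 4/35, CG = +√(4/35)
  (m₁,m₂)=(-1/2,1): CG² = 1/105, CG = −√(1/105)
  (m₁,m₂)=(-3/2,2): CG² = 1/21, CG = −√(1/21)   ← matches the target
  (m₁,m₂)=(-5/2,3): CG² = 5/14, CG = +√(5/14)
Pairs with CG² = 1/21: (-3/2,2): −√(1/21)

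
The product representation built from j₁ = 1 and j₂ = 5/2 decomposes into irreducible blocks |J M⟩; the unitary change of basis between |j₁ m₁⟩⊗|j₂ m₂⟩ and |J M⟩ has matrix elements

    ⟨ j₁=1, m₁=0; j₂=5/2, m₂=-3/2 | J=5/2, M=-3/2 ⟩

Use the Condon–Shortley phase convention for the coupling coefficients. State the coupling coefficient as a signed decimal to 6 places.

+√(9/35) ≈ +0.507093

triangle: 1!×1!×4!/7! = 24/5040
(j±m)!: 1!×1!×1!×4!×1!×4! = 576
prefactor² = (2J+1)×Δ×N² = 576/35
  k=0: +1/(0!×1!×1!×1!×0!×3!) = 1/6
  k=1: −1/(1!×0!×0!×0!×1!×4!) = -1/24
Σ = 1/8  ⇒  CG² = 576/35×(1/8)² = 9/35
CG = +√(9/35) = +0.507093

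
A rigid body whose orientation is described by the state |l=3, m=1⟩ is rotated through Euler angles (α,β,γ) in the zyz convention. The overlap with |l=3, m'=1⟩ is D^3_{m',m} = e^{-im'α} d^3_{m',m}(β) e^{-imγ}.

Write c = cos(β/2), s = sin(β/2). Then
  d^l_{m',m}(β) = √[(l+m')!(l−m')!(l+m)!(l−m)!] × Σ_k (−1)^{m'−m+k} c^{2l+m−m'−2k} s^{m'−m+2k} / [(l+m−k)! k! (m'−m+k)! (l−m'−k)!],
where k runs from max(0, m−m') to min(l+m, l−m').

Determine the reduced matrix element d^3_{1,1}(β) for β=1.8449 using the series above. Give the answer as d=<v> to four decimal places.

d=0.2558

d^3_{1,1}(β=1.8449) via the finite sum:
With c≡cos(β/2)=0.603869 and s≡sin(β/2)=0.797083, N=[24·2·24·2]^{1/2}=48.000000
k: max(0,(1)−(1))=0 … min(3+(1),3−(1))=2
  k=0: (−1)^0·48.0000/(48)·0.6039^6·0.7971^0 = +0.048491
  k=1: (−1)^1·48.0000/(6)·0.6039^4·0.7971^2 = -0.675879
  k=2: (−1)^2·48.0000/(8)·0.6039^2·0.7971^4 = +0.883186
d^3_{1,1}(1.8449) = +0.048491 -0.675879 +0.883186 = +0.255798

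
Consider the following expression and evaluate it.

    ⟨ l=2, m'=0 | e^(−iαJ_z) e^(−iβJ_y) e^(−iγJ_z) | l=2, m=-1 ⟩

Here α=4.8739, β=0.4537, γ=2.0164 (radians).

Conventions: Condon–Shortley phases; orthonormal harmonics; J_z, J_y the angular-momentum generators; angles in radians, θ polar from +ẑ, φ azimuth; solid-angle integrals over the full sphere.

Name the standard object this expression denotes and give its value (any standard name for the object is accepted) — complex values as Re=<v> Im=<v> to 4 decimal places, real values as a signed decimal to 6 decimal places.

Wigner D-matrix element, Re=0.2080 Im=-0.4354

This is a Wigner D-matrix element — the rotation-matrix element ⟨l m'| R(α,β,γ) |l m⟩ in the angular-momentum basis.
D^2_{0,-1}(4.8739,0.4537,2.0164) = e^{-i·0·4.8739}·d^2_{0,-1}(0.4537)·e^{-i·-1·2.0164}. Compute d first:
c=cos(0.453700/2)=0.974380, s=sin(0.453700/2)=0.224909; N=√[2·2·1·6]=4.898979
The bounds max(0,m−m')=0 and min(l+m,l−m')=1 give 2 terms
  k=0: (−1)^1·4.8990/(2)·0.9744^3·0.2249^1 = -0.509645
  k=1: (−1)^2·4.8990/(2)·0.9744^1·0.2249^3 = +0.027154
d^2_{0,-1}(0.4537) = -0.509645 +0.027154 = -0.482492
D = (+1.000000+0.000000i)·(-0.482492)·(-0.431003+0.902351i) = +0.207955-0.435377i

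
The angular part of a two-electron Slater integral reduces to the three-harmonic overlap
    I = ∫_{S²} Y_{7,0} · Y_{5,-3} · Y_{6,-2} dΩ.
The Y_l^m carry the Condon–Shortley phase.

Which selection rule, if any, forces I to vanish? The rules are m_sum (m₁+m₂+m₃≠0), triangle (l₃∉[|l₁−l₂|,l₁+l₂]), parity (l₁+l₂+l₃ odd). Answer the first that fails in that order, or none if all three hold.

m_sum

Σmᵢ = -5  ✗
l₃∈[|l₁−l₂|,l₁+l₂]=[2,12], have l₃=6
Σlᵢ = 18 ⇒ even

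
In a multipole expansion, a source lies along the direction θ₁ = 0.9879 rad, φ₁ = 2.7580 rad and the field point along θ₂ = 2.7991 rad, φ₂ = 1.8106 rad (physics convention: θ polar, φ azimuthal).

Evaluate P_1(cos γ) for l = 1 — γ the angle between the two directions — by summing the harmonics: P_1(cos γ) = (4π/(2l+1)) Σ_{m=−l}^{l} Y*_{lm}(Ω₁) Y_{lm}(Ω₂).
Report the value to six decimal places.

-0.354790

Addition theorem: P_1(cos γ) = (4π/3) Σ_m Y*_{lm}(Ω₁) Y_{lm}(Ω₂), m = −1…1:
  [-1]  conj(Y_{1,-1})(Ω₁) = -0.267481+0.107951i ; Y_{1,-1}(Ω₂) = -0.027558-0.112709i ; Δ = +0.019538+0.027173i
  [+0]  conj(Y_{1,0})(Ω₁) = +0.268948-0.000000i ; Y_{1,0}(Ω₂) = -0.460225+0.000000i ; Δ = -0.123777+0.000000i
  [+1]  conj(Y_{1,1})(Ω₁) = +0.267481+0.107951i ; Y_{1,1}(Ω₂) = +0.027558-0.112709i ; Δ = +0.019538-0.027173i
Accumulated sum -0.084700+0.000000i; after 4π/(2l+1) scaling, -0.354790+0.000000i ⇒ P_1 = -0.354790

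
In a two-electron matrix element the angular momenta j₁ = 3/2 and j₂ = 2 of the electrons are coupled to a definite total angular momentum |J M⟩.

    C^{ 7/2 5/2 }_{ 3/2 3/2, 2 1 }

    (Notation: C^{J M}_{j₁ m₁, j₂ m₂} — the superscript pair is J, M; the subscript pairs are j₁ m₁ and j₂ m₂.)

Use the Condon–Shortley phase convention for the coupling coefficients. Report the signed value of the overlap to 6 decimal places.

+√(4/7) ≈ +0.755929

triangle: 0!·3!·4!/8! = 144/40320
(j±m)!: 3!·0!·3!·1!·6!·1! = 25920
prefactor² = (2J+1)·Δ·N² = 5184/7
  k=0: +1/(0!·0!·0!·3!·3!·1!) = 1/36
Σ = 1/36  ⇒  CG² = 5184/7·(1/36)² = 4/7
CG = +√(4/7) = +0.755929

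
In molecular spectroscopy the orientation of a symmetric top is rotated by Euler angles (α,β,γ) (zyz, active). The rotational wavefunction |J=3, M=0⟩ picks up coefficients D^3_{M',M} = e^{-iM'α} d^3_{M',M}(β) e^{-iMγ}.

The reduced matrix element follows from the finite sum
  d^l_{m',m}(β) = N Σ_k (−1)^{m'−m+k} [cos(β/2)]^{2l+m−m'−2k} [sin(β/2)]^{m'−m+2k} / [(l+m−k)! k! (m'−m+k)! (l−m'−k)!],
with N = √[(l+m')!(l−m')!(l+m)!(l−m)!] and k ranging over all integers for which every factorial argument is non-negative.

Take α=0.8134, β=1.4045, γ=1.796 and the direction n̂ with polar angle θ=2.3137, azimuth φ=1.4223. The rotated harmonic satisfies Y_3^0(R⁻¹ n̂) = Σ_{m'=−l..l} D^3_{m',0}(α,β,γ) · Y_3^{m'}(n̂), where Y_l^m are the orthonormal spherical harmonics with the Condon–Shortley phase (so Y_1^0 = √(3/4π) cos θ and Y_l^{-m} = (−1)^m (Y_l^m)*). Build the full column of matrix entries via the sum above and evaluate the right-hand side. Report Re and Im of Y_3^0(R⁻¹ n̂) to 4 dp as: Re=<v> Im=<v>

Re=-0.3303 Im=0.0000

Need the full column D^3_{m',0} for m'=−3..3 at α=0.8134, β=1.4045, γ=1.7960.
cos(β/2)=0.763391, sin(β/2)=0.645937
d^3_{-3,0}: single k=3 term ⇒ +0.536199;  D = -0.409626+0.346000i
d^3_{-2,0}: k∈[2..3] ⇒ +0.776119 -0.555667 = +0.220452;  D = -0.012340+0.220106i
d^3_{-1,0}: k∈[1..3] ⇒ +0.580117 -1.246014 +0.297364 = -0.368534;  D = -0.253194-0.267787i
d^3_{0,0}: k∈[0..3] ⇒ +0.197916 -1.275294 +0.913055 -0.072634 = -0.236957;  D = -0.236957+0.000000i
d^3_{1,0}: k∈[0..2] ⇒ -0.580117 +1.246014 -0.297364 = +0.368534;  D = +0.253194-0.267787i
d^3_{2,0}: k∈[0..1] ⇒ +0.776119 -0.555667 = +0.220452;  D = -0.012340-0.220106i
d^3_{3,0}: single k=0 term ⇒ -0.536199;  D = +0.409626+0.346000i
Y_3^{m'}(θ=2.3137,φ=1.4223) and Σ D·Y over m':
  (-0.4096+0.3460i)·(-0.0718+0.1504i)  (-0.0123+0.2201i)·(+0.3586+0.1097i)  (-0.2532-0.2678i)·(+0.0454-0.3032i)  (-0.2370+0.0000i)·(+0.1798+0.0000i)  (+0.2532-0.2678i)·(-0.0454-0.3032i)  (-0.0123-0.2201i)·(+0.3586-0.1097i)  (+0.4096+0.3460i)·(+0.0718+0.1504i)
Y_3^0(R⁻¹ n̂) = -0.330330+0.000000i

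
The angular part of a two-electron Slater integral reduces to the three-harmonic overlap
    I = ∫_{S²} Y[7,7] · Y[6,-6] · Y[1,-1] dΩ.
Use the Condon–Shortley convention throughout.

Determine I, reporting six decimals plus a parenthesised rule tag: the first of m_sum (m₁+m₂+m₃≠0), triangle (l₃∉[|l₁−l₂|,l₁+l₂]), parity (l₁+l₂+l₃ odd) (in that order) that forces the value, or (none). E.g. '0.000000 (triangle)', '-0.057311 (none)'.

Rules hold: Σm=0, L=14 even, 1≤1≤13.
N = 15·13·3 = 585
Δ = 12!·2!·0!/15! = 1/1365
Racah Σ t=6..6: t=6:+1/518400 = 1/518400
⇒ 3j(7 6 1; 0 0 0)² = 7/195, sgn -1
Racah Σ t=0..0: t=0:+1/958003200 = 1/958003200
⇒ 3j(7 6 1; 7 -6 -1)² = 1/15, sgn +1
4πI² = N·(3j₀)²·(3jₘ)² = 7/5
I = -1·√(1.4/4π) = -0.33377906
No selection rule forces the value: the integral is nonzero (none).

-0.333779 (none)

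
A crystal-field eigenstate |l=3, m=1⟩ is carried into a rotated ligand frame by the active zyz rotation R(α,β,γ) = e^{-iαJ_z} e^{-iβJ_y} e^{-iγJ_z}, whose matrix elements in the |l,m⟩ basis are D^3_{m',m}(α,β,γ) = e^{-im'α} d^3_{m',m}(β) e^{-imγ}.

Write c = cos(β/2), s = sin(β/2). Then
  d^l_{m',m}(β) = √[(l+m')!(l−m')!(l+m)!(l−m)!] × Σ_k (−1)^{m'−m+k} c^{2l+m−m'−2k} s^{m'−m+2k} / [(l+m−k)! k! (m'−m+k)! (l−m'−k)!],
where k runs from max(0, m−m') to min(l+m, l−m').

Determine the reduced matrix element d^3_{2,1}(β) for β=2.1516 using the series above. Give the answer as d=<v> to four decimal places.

d^3_{2,1}(β=2.1516) via the finite sum:
With c≡cos(β/2)=0.475028 and s≡sin(β/2)=0.879970, N=[120·1·24·2]^{1/2}=75.894664
k∈{0,1} keeps every argument non-negative
  k=0: (−1)^1·75.8947/(24)·0.4750^5·0.8800^1 = -0.067308
  k=1: (−1)^2·75.8947/(12)·0.4750^3·0.8800^3 = +0.461948
d^3_{2,1}(2.1516) = -0.067308 +0.461948 = +0.394640

d=0.3946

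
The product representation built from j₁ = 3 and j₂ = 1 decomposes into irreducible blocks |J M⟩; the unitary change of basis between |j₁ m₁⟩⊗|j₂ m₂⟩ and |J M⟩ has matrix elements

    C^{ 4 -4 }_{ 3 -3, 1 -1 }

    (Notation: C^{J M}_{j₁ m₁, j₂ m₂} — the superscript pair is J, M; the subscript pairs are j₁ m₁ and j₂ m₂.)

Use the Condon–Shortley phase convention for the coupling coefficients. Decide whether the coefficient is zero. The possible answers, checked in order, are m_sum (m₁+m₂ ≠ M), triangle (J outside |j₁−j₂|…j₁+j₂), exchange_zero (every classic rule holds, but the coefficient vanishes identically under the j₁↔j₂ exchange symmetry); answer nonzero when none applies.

nonzero

m-sum: m₁+m₂ = -3+(-1) = -4, M = -4  ✓
triangle: |j₁−j₂| = 2 ≤ J = 4 ≤ j₁+j₂ = 4  ✓
exchange: j₁≠j₂ or m₁≠m₂ — the exchange symmetry imposes no constraint here
value check: CG = +1 = +1.000000 ≠ 0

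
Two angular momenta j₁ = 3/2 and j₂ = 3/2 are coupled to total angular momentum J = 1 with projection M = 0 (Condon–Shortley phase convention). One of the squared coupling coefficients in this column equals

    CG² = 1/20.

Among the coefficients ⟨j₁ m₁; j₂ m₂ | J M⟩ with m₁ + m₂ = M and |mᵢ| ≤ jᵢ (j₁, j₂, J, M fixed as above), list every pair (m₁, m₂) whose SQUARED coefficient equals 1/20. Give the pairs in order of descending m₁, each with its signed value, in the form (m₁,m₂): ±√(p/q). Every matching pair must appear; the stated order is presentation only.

(1/2,-1/2): −√(1/20); (-1/2,1/2): −√(1/20)

Admissible pairs with m₁+m₂ = M = 0: (-3/2,3/2), (-1/2,1/2), (1/2,-1/2), (3/2,-3/2)
  (m₁,m₂)=(3/2,-3/2): CG² = 9/20, CG = +√(9/20)
  (m₁,m₂)=(1/2,-1/2): CG² = 1/20, CG = −√(1/20)   ← matches the target
  (m₁,m₂)=(-1/2,1/2): CG² = 1/20, CG = −√(1/20)   ← matches the target
  (m₁,m₂)=(-3/2,3/2): CG² = 9/20, CG = +√(9/20)
Pairs with CG² = 1/20: (1/2,-1/2): −√(1/20); (-1/2,1/2): −√(1/20)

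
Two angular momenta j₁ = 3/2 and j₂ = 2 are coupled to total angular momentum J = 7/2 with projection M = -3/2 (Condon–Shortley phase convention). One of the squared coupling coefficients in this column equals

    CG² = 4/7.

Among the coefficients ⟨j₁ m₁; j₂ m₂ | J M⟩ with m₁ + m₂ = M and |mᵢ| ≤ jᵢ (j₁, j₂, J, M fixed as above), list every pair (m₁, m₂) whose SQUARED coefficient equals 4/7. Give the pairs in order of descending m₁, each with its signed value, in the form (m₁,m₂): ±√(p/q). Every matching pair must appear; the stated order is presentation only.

Admissible pairs with m₁+m₂ = M = -3/2: (-3/2,0), (-1/2,-1), (1/2,-2)
  (m₁,m₂)=(1/2,-2): CG² = 1/7, CG = +√(1/7)
  (m₁,m₂)=(-1/2,-1): CG² = 4/7, CG = +√(4/7)   ← matches the target
  (m₁,m₂)=(-3/2,0): CG² = 2/7, CG = +√(2/7)
Pairs with CG² = 4/7: (-1/2,-1): +√(4/7)

(-1/2,-1): +√(4/7)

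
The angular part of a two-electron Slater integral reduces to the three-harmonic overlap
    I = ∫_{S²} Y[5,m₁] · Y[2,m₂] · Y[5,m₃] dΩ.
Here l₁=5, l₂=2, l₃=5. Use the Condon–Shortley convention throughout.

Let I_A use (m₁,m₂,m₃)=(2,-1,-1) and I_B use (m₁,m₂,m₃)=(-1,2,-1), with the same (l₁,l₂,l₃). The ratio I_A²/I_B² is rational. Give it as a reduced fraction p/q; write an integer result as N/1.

Shared (l₁,l₂,l₃)=(5,2,5): N and (l;000)² cancel in I_A²/I_B².
A: Δ = 2!·8!·2!/13! = 1/38610; Racah Σ t=0..1: t=0:+1/1440 t=1:−1/2880 = 1/2880; ⇒ 3j(5 2 5; 2 -1 -1)² = 7/715, sgn +1
B: Δ = 2!·8!·2!/13! = 1/38610; Racah Σ t=2..2: t=2:+1/2304 = 1/2304; ⇒ 3j(5 2 5; -1 2 -1)² = 5/143, sgn +1
I_A²/I_B² = (7/715)/(5/143) = 7/25

7/25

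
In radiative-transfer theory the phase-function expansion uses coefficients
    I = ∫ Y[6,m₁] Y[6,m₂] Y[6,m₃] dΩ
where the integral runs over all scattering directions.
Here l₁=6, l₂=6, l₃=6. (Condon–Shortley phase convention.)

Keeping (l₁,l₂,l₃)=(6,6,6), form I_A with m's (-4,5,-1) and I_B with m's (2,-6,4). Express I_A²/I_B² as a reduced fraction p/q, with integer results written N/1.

Shared (l₁,l₂,l₃)=(6,6,6): N and (l;000)² cancel in I_A²/I_B².
A: Δ = 6!·6!·6!/19! = 1/325909584; Racah Σ t=5..6: t=5:−1/10368000 t=6:+1/4147200 = 1/6912000; ⇒ 3j(6 6 6; -4 5 -1)² = 189/16796, sgn -1
B: Δ = 6!·6!·6!/19! = 1/325909584; Racah Σ t=0..0: t=0:+1/24883200 = 1/24883200; ⇒ 3j(6 6 6; 2 -6 4)² = 70/4199, sgn +1
I_A²/I_B² = (189/16796)/(70/4199) = 27/40

27/40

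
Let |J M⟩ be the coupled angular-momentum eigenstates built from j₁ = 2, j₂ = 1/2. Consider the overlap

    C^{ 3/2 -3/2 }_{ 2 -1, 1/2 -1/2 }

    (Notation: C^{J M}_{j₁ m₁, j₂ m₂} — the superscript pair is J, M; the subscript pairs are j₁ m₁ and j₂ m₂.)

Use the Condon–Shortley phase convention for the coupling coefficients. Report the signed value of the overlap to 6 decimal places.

√[4·1!3!0!/5! · 1!3!0!1!0!3!] = √(36/5)
  +(−1)^0/∏(0,1,3,0,0,0)! = 1/6  (running 1/6)
⟨..|..⟩ = √(36/5)·(1/6) = +0.447214

+0.447214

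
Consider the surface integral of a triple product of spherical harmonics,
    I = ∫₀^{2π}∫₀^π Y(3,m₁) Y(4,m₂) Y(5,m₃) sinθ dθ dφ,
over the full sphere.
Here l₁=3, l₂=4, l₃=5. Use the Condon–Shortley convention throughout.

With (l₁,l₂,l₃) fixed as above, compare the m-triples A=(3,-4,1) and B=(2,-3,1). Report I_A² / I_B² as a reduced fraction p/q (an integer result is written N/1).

Same 3,4,5: normalisation and zero-m 3j drop out of the ratio.
A: Δ: 2! 4! 6! / 13! → 1/180180; sum: t=0:+1/34560 = 1/34560; 3j²(3 4 5; 3 -4 1) = Δ·Π!·Σ² = 1/429  (sign +1)
B: Δ: 2! 4! 6! / 13! → 1/180180; sum: t=0:+1/1440 t=1:−1/17280 = 11/17280; 3j²(3 4 5; 2 -3 1) = Δ·Π!·Σ² = 11/468  (sign +1)
I_A²/I_B² = (1/429)/(11/468) = 12/121

12/121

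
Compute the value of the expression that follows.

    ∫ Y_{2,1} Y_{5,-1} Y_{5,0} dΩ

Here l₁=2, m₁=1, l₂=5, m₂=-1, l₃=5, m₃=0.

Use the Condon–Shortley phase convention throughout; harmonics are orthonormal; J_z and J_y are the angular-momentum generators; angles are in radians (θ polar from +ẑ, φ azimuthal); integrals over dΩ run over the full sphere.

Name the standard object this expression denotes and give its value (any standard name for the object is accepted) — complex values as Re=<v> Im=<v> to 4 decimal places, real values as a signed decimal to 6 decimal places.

Gaunt coefficient, -0.036166

This is a Gaunt coefficient — the integral of a triple product of spherical harmonics over the sphere.
Rules hold: Σm=0, L=12 even, 3≤5≤7.
N = 5·11·11 = 605
Δ = 2!·2!·8!/13! = 1/38610
Racah Σ t=0..2: t=0:+1/2880 t=1:−1/576 t=2:+1/2880 = -1/960
⇒ 3j(2 5 5; 0 0 0)² = 10/429, sgn +1
Racah Σ t=0..1: t=0:+1/1152 t=1:−1/1440 = 1/5760
⇒ 3j(2 5 5; 1 -1 0)² = 1/858, sgn -1
4πI² = N·(3j₀)²·(3jₘ)² = 25/1521
I = -1·√(0.0164366/4π) = -0.03616600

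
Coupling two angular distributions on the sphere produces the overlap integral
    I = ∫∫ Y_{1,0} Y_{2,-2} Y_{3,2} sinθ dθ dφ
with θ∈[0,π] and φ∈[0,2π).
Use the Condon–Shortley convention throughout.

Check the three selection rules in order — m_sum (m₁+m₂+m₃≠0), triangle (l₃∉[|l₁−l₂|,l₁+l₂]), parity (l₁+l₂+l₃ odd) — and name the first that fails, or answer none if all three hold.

none

Σmᵢ = 0  ✓
l₃∈[|l₁−l₂|,l₁+l₂]=[1,3], have l₃=3  ✓
Σlᵢ = 6 ⇒ even  ✓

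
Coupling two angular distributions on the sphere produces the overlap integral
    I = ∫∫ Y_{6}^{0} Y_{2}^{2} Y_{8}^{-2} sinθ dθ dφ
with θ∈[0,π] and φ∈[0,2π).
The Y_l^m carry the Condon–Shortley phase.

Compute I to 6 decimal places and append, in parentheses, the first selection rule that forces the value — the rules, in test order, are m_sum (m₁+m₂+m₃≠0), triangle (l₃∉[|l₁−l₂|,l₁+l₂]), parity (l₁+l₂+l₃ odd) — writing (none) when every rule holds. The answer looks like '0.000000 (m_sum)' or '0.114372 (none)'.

Rules hold: Σm=0, L=16 even, 4≤8≤8.
N = 13·5·17 = 1105
Δ = 0!·12!·4!/17! = 1/30940
Racah Σ t=0..0: t=0:+1/2073600 = 1/2073600
⇒ 3j(6 2 8; 0 0 0)² = 28/1105, sgn +1
Racah Σ t=0..0: t=0:+1/12441600 = 1/12441600
⇒ 3j(6 2 8; 0 2 -2)² = 3/442, sgn +1
4πI² = N·(3j₀)²·(3jₘ)² = 42/221
I = +1·√(0.190045/4π) = 0.12297691
No selection rule forces the value: the integral is nonzero (none).

0.122977 (none)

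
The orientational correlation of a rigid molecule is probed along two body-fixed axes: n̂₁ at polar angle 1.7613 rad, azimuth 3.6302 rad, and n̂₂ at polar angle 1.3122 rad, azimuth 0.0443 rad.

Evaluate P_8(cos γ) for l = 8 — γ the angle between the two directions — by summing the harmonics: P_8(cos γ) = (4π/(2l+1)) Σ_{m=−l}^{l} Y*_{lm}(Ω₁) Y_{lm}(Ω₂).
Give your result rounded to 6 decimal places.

-0.407027

Expand P_8 via completeness: Σ_{m} conj(Y_{8,m}) at Ω₁ times Y_{8,m} at Ω₂ —
  term(m=-8) = -0.160437-0.070278i   from Y*(Ω₁)=-0.320595-0.309175i, Y(Ω₂)=+0.368823-0.136473i
  term(m=-7) = -0.142884+0.004494i   from Y*(Ω₁)=-0.330306-0.094501i, Y(Ω₂)=+0.396254-0.126975i
  term(m=-6) = -0.000813+0.000419i   from Y*(Ω₁)=+0.152498-0.032496i, Y(Ω₂)=-0.005657+0.001540i
  term(m=-5) = -0.074319+0.097612i   from Y*(Ω₁)=+0.264984-0.222540i, Y(Ω₂)=-0.345880+0.077890i
  term(m=-4) = +0.001217-0.005813i   from Y*(Ω₁)=-0.017813+0.044132i, Y(Ω₂)=-0.122830+0.021996i
  term(m=-3) = +0.023128+0.095386i   from Y*(Ω₁)=+0.034748+0.329795i, Y(Ω₂)=+0.293360-0.039219i
  term(m=-2) = +0.000207+0.000254i   from Y*(Ω₁)=+0.001037+0.001537i, Y(Ω₂)=+0.176104-0.015644i
  term(m=-1) = +0.077015+0.036663i   from Y*(Ω₁)=-0.284176-0.151068i, Y(Ω₂)=-0.264770+0.011737i
  term(m=+0) = +0.003141+0.000000i   from Y*(Ω₁)=-0.016457-0.000000i, Y(Ω₂)=-0.190849+0.000000i
  term(m=+1) = +0.077015-0.036663i   from Y*(Ω₁)=+0.284176-0.151068i, Y(Ω₂)=+0.264770+0.011737i
  term(m=+2) = +0.000207-0.000254i   from Y*(Ω₁)=+0.001037-0.001537i, Y(Ω₂)=+0.176104+0.015644i
  term(m=+3) = +0.023128-0.095386i   from Y*(Ω₁)=-0.034748+0.329795i, Y(Ω₂)=-0.293360-0.039219i
  term(m=+4) = +0.001217+0.005813i   from Y*(Ω₁)=-0.017813-0.044132i, Y(Ω₂)=-0.122830-0.021996i
  term(m=+5) = -0.074319-0.097612i   from Y*(Ω₁)=-0.264984-0.222540i, Y(Ω₂)=+0.345880+0.077890i
  term(m=+6) = -0.000813-0.000419i   from Y*(Ω₁)=+0.152498+0.032496i, Y(Ω₂)=-0.005657-0.001540i
  term(m=+7) = -0.142884-0.004494i   from Y*(Ω₁)=+0.330306-0.094501i, Y(Ω₂)=-0.396254-0.126975i
  term(m=+8) = -0.160437+0.070278i   from Y*(Ω₁)=-0.320595+0.309175i, Y(Ω₂)=+0.368823+0.136473i
Total Σ_m = -0.550633+0.000000i. Multiply by 0.739198: -0.407027+0.000000i. P_8(cos γ) = -0.407027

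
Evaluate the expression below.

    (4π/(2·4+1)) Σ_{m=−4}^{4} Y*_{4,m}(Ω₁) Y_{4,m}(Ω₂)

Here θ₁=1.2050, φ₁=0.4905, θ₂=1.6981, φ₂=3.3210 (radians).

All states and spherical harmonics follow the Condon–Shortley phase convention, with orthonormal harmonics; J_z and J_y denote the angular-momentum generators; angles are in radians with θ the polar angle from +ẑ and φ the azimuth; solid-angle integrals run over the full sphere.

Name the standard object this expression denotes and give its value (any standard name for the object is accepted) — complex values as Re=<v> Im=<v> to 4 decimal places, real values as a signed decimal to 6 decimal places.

Legendre polynomial (addition theorem), +0.384850

This sum is the spherical-harmonic addition theorem: it equals the Legendre polynomial P_l(cos γ) of the angle γ between the two directions.
Expand P_4 via completeness: Σ_{m} conj(Y_{4,m}) at Ω₁ times Y_{4,m} at Ω₂ —
  m=-4: (-0.128322, 0.311113) × (0.322728, -0.281704) = (0.046228, 0.136554)  (running Σ = (0.046228, 0.136554))
  m=-3: (0.036144, 0.362804) × (0.133160, -0.079498) = (0.033655, 0.045438)  (running Σ = (0.079884, 0.181991))
  m=-2: (-0.016938, -0.025308) × (-0.273399, 0.102538) = (0.007226, 0.005182)  (running Σ = (0.087109, 0.187174))
  m=-1: (-0.293337, -0.156651) × (-0.169248, 0.030694) = (0.054455, 0.017509)  (running Σ = (0.141565, 0.204683))
  m=0: (-0.028074, -0.000000) × (0.267164, 0.000000) = (-0.007500, -0.000000)  (running Σ = (0.134064, 0.204683))
  m=1: (0.293337, -0.156651) × (0.169248, 0.030694) = (0.054455, -0.017509)  (running Σ = (0.188519, 0.187174))
  m=2: (-0.016938, 0.025308) × (-0.273399, -0.102538) = (0.007226, -0.005182)  (running Σ = (0.195745, 0.181991))
  m=3: (-0.036144, 0.362804) × (-0.133160, -0.079498) = (0.033655, -0.045438)  (running Σ = (0.229400, 0.136554))
  m=4: (-0.128322, -0.311113) × (0.322728, 0.281704) = (0.046228, -0.136554)  (running Σ = (0.275629, 0.000000))
Total Σ_m = (0.275629, 0.000000). Multiply by 1.396263: (0.384850, 0.000000). P_4(cos γ) = 0.384850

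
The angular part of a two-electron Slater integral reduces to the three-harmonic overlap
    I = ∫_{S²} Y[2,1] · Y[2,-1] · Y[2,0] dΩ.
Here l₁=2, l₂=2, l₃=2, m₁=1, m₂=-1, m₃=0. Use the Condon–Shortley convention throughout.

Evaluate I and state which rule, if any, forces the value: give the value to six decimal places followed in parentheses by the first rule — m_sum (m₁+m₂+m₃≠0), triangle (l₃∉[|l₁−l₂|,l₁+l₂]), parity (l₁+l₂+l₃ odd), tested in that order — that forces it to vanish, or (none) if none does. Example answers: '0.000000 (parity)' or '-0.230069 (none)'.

m-sum 0 ✓  L=6 even ✓  0≤2≤4 ✓
Π(2lᵢ+1) = 5×5×5 = 125
triangle coeff Δ(2,2,2) = 1/630
Σ_t [0,2]: t=0:+1/8 t=1:−1/1 t=2:+1/8 = -3/4
(3j)²=2/35 [(2 2 2; 0 0 0)], sign=-1
Σ_t [0,1]: t=0:+1/2 t=1:−1/4 = 1/4
(3j)²=1/70 [(2 2 2; 1 -1 0)], sign=+1
⇒ 4πI² = 5/49
I = (-1)√(5/49/(4π)) = -0.09011188
No selection rule forces the value: the integral is nonzero (none).

-0.090112 (none)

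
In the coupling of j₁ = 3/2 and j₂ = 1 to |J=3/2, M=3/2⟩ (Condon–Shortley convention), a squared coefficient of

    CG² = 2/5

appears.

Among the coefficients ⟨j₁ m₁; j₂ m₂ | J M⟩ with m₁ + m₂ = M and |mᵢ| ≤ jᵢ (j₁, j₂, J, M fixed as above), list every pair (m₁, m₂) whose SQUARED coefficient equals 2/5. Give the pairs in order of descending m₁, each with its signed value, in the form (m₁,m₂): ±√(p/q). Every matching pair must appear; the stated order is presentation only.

(1/2,1): −√(2/5)

Admissible pairs with m₁+m₂ = M = 3/2: (1/2,1), (3/2,0)
  (m₁,m₂)=(3/2,0): CG² = 3/5, CG = +√(3/5)
  (m₁,m₂)=(1/2,1): CG² = 2/5, CG = −√(2/5)   ← matches the target
Pairs with CG² = 2/5: (1/2,1): −√(2/5)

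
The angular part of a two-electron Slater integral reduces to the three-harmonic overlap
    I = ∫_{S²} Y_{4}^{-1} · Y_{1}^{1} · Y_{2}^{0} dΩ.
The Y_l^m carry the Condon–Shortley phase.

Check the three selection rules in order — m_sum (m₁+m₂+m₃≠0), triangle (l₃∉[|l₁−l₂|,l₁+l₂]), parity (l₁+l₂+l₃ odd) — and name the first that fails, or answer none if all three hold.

triangle

azimuthal sum: -1 + 1 + 0 = 0  ✓
l₃ must lie in [3,5]; have l₃=2  ✗
L = 4 + 1 + 2 = 7 (odd)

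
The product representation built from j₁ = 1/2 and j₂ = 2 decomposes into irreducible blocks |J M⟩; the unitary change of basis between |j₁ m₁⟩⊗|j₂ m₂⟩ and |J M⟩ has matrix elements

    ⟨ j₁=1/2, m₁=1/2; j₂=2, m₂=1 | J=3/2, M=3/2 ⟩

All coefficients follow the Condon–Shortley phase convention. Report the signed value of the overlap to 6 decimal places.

j₁+j₂−J=1  J+j₁−j₂=0  J−j₁+j₂=3  j₁+j₂+J+1=5
(j₁±m₁, j₂±m₂, J±M) = (1,0,3,1,3,0)
P² = 36/5
sum k=0..0:
  [0] +1/6 = 1/6
S = 1/6
C² = P²·S² = 1/5 ; C = +0.447214

+√(1/5) = +0.447214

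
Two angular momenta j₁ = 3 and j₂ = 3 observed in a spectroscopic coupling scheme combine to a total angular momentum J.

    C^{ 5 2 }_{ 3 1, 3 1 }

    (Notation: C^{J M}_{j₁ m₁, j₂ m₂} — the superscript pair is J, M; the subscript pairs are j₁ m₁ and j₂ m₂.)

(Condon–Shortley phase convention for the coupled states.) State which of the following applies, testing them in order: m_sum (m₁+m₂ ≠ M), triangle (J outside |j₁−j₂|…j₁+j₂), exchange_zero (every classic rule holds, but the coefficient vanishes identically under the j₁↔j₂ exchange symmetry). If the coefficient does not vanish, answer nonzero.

m-sum: m₁+m₂ = 1+1 = 2, M = 2  ✓
triangle: |j₁−j₂| = 0 ≤ J = 5 ≤ j₁+j₂ = 6  ✓
exchange: j₁=j₂ and m₁=m₂, and (−1)^(j₁+j₂−J) = (−1)^1 = −1 forces ⟨j₁m₁;j₂m₂|JM⟩ = −⟨j₂m₂;j₁m₁|JM⟩ = −⟨j₁m₁;j₂m₂|JM⟩ ⇒ the coefficient vanishes identically
Racah sum check: Σ_k collapses to 0 ⇒ CG = 0

exchange_zero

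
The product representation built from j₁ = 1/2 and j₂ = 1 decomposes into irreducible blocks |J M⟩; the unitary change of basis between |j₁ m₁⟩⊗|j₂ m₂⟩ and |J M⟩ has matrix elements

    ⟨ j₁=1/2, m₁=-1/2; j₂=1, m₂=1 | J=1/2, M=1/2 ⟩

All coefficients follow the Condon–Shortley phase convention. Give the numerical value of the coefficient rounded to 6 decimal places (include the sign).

−√(2/3) = -0.816497

triangle: 1!*0!*1!/3! = 1/6
(j±m)!: 0!*1!*2!*0!*1!*0! = 2
prefactor² = (2J+1)*Δ*N² = 2/3
  k=1: −1/(1!*0!*0!*1!*0!*0!) = -1
Σ = -1  ⇒  CG² = 2/3*(-1)² = 2/3
CG = −√(2/3) = -0.816497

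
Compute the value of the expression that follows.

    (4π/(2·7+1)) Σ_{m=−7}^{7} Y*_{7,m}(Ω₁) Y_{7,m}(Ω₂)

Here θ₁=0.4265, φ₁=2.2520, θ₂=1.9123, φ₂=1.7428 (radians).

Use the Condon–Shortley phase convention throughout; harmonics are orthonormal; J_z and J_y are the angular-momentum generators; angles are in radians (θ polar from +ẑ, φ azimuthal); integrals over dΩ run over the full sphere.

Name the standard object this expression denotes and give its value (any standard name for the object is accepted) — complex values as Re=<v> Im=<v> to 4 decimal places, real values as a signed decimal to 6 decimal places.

Legendre polynomial (addition theorem), -0.076656

This sum is the spherical-harmonic addition theorem: it equals the Legendre polynomial P_l(cos γ) of the angle γ between the two directions.
Term-by-term m-sum for l=7 (normalisation 4π/15 = 0.837758):
  m=-7: Y*=(-0.001035, -0.000058)  Y=(0.307811, 0.118246)  product (-0.000312, -0.000140)
  m=-6: Y*=(0.004997, 0.006923)  Y=(0.224999, -0.376401)  product (0.003730, -0.000323)
  m=-5: Y*=(0.011358, -0.041947)  Y=(-0.094614, -0.081452)  product (-0.004491, 0.003044)
  m=-4: Y*=(-0.139120, 0.061590)  Y=(0.230761, -0.189687)  product (-0.020421, 0.040602)
  m=-3: Y*=(0.324519, 0.165995)  Y=(-0.118901, -0.209599)  product (-0.003793, -0.087756)
  m=-2: Y*=(-0.111295, -0.526321)  Y=(0.195385, -0.069997)  product (-0.058586, -0.095045)
  m=-1: Y*=(-0.184945, 0.228143)  Y=(-0.046560, -0.268018)  product (0.069758, 0.038946)
  m=+0: Y*=(-0.355525, -0.000000)  Y=(0.177964, 0.000000)  product (-0.063271, -0.000000)
  m=+1: Y*=(0.184945, 0.228143)  Y=(0.046560, -0.268018)  product (0.069758, -0.038946)
  m=+2: Y*=(-0.111295, 0.526321)  Y=(0.195385, 0.069997)  product (-0.058586, 0.095045)
  m=+3: Y*=(-0.324519, 0.165995)  Y=(0.118901, -0.209599)  product (-0.003793, 0.087756)
  m=+4: Y*=(-0.139120, -0.061590)  Y=(0.230761, 0.189687)  product (-0.020421, -0.040602)
  m=+5: Y*=(-0.011358, -0.041947)  Y=(0.094614, -0.081452)  product (-0.004491, -0.003044)
  m=+6: Y*=(0.004997, -0.006923)  Y=(0.224999, 0.376401)  product (0.003730, 0.000323)
  m=+7: Y*=(0.001035, -0.000058)  Y=(-0.307811, 0.118246)  product (-0.000312, 0.000140)
Σ over m = (-0.091501, -0.000000); ×(4π/15) → (-0.076656, -0.000000). Real part: -0.076656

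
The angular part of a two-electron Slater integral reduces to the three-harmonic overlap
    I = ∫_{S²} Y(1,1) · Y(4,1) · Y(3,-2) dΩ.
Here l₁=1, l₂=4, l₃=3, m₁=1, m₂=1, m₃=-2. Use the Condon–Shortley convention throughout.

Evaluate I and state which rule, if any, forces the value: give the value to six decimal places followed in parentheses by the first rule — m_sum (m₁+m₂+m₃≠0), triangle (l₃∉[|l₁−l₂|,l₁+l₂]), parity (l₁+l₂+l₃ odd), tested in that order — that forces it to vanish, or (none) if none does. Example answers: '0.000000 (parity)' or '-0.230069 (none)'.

-0.106622 (none)

Rules hold: Σm=0, L=8 even, 3≤3≤5.
N = 3·9·7 = 189
Δ = 2!·0!·6!/9! = 1/252
Racah Σ t=1..1: t=1:−1/36 = -1/36
⇒ 3j(1 4 3; 0 0 0)² = 4/63, sgn +1
Racah Σ t=0..0: t=0:+1/240 = 1/240
⇒ 3j(1 4 3; 1 1 -2)² = 1/84, sgn -1
4πI² = N·(3j₀)²·(3jₘ)² = 1/7
I = -1·√(0.142857/4π) = -0.10662181
No selection rule forces the value: the integral is nonzero (none).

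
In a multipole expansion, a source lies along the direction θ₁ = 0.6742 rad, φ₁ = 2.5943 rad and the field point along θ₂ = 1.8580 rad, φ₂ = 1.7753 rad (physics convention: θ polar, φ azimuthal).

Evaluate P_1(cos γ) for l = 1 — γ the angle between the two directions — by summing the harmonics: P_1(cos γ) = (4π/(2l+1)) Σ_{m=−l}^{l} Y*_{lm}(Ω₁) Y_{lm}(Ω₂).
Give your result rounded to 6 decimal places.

Addition theorem: P_1(cos γ) = (4π/3) Σ_m Y*_{lm}(Ω₁) Y_{lm}(Ω₂), m = −1…1:
  m=-1: (-0.184179+0.112236i) × (-0.067289-0.324438i) = +0.048807+0.052202i  (running Σ = +0.048807+0.052202i)
  m=0: (+0.381700-0.000000i) × (-0.138407+0.000000i) = -0.052830+0.000000i  (running Σ = -0.004023+0.052202i)
  m=1: (+0.184179+0.112236i) × (+0.067289-0.324438i) = +0.048807-0.052202i  (running Σ = +0.044784+0.000000i)
Accumulated sum +0.044784+0.000000i; after 4π/(2l+1) scaling, +0.187591+0.000000i ⇒ P_1 = 0.187591

0.187591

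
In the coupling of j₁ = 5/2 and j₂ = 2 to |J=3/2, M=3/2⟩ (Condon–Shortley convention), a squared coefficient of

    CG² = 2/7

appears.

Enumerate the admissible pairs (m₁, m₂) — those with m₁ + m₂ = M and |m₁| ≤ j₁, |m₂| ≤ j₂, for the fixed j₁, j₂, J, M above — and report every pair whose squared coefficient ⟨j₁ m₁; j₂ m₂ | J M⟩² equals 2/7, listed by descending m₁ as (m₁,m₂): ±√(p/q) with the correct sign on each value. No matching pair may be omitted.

(5/2,-1): +√(2/7)

Admissible pairs with m₁+m₂ = M = 3/2: (-1/2,2), (1/2,1), (3/2,0), (5/2,-1)
  (m₁,m₂)=(5/2,-1): CG² = 2/7, CG = +√(2/7)   ← matches the target
  (m₁,m₂)=(3/2,0): CG² = 12/35, CG = −√(12/35)
  (m₁,m₂)=(1/2,1): CG² = 9/35, CG = +√(9/35)
  (m₁,m₂)=(-1/2,2): CG² = 4/35, CG = −√(4/35)
Pairs with CG² = 2/7: (5/2,-1): +√(2/7)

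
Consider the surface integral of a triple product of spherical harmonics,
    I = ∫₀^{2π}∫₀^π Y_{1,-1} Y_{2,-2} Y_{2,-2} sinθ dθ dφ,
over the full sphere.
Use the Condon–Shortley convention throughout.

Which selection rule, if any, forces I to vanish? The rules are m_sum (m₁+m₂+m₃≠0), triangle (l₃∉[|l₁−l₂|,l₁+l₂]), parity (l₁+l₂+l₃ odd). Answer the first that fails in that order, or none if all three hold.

azimuthal sum: -1 − 2 − 2 = -5  ✗
1 ≤ 2 ≤ 3 (triangle on l)
L = 1 + 2 + 2 = 5 (odd)

m_sum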